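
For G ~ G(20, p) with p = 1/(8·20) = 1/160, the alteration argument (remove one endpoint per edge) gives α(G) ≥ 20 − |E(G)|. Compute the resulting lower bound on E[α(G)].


E[|E(G)|] = C(20, 2)·p = 190 · (1/160) = 19/16.
E[α(G)] ≥ n − E[|E(G)|] = 20 − 19/16 = 301/16.
Numerically: ≈ 18.8125.
(This is only a lower bound; the true E[α(G)] may be larger.)

E[α(G)] ≥ 301/16 ≈ 18.8125.


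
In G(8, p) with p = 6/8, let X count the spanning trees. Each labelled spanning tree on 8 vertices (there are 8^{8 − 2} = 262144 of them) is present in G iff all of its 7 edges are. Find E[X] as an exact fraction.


K_8 has 8^{8 − 2} = 262144 labelled spanning trees.
For each such spanning tree H, let X_H = 1 if all 7 edges of H are present in G. Then P[X_H = 1] = p^{7} = (3/4)^{7} = 2187/16384.
By linearity of expectation: E[X] = Σ_H E[X_H] = 262144 · p^{7} = 262144 · 2187/16384 = 34992.
Numerically: E[X] ≈ 34992.

E[X] = 262144 · (3/4)^{7} = 34992 ≈ 34992.


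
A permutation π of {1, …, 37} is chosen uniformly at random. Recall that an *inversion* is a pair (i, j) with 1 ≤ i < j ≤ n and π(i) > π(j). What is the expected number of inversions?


Write X = Σ X_I over the C(37, 2) = 666 pairs i < j, with X_I the indicator of one inversion.
There are 666 indicators.
For each fixed pair i < j, the values π(i) and π(j) are two distinct elements of {1, …, 37} in uniformly random order; by symmetry P[π(i) > π(j)] = 1/2.
By linearity: E[X] = 666 · (1/2) = C(37, 2) · (1/2) = 666/2 = 333 ≈ 333.00000.

E[X] = 333 = 333.00000.


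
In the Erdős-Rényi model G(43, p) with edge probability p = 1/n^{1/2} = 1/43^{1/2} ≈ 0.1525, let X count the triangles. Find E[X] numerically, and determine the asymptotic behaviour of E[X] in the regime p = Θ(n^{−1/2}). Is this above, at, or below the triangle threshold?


Number of potential triangles: C(43, 3) = 12341.
Each occurs with probability p³ ≈ (0.1525)³ ≈ 3.5464784e-03.
By linearity: E[X] = C(43, 3)·p³ ≈ 12341 · 3.5464784e-03 ≈ 43.76709.
Since α = 1/2 < 1, p = c/n^{1/2} ≫ 1/n is above the triangle threshold p ~ 1/n. Asymptotically E[X] ~ (c³/6)·n^{3(1−α)} = (1³/6)·n^{1.5} → ∞; triangles are abundant w.h.p.

E[X] ≈ 43.76709; in regime p = Θ(1/n^{1/2}) E[X] diverges (above the triangle threshold p ~ 1/n).


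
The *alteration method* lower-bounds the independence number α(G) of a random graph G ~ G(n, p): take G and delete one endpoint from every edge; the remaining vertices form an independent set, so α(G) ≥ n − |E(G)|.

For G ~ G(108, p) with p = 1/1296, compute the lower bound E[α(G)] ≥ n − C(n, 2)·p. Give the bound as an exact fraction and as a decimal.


E[|E(G)|] = C(108, 2)·p = 5778 · (1/1296) = 107/24.
E[α(G)] ≥ n − E[|E(G)|] = 108 − 107/24 = 2485/24.
Numerically: ≈ 103.542.
(This is only a lower bound; the true E[α(G)] may be larger.)

E[α(G)] ≥ 2485/24 ≈ 103.542.


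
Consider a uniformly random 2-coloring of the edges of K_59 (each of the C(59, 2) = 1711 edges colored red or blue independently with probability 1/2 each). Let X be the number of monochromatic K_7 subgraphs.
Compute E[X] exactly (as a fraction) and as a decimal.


Let X = Σ_S X_S over the C(59, 7) = 341149446 subsets S of size 7, where X_S = 1 if the K_7 on S is monochromatic.
For a fixed S, the K_7 on S has C(7, 2) = 21 edges. P[all 21 edges red] = (1/2)^21, and likewise for blue, so P[monochromatic] = 2·(1/2)^21 = 2^{1 − 21} = 1/1048576.
By linearity of expectation: E[X] = C(59, 7) · 2^{1 − 21} = 341149446 · 1/1048576 = 170574723/524288.
Numerically: E[X] ≈ 325.3455.

E[X] = C(59,7)·2^(1−C(7,2)) = 170574723/524288 ≈ 325.3455.


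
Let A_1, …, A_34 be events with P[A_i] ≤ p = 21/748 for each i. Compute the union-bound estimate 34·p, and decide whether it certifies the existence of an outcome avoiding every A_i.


Union bound: P[∪_{i=1}^{34} A_i] ≤ Σ_i P[A_i] ≤ 34·p = 34·(21/748) = 21/22.
Numerically: 21/22 ≈ 0.955.
Is 21/22 < 1? YES.
Since P[∪ A_i] ≤ 21/22 < 1, the complement has P[∩ A_i^c] ≥ 1 − 21/22 = 1/22 > 0, so some outcome avoids every A_i.

34·p = 21/22 ≈ 0.955; existence CERTIFIED by the union bound.


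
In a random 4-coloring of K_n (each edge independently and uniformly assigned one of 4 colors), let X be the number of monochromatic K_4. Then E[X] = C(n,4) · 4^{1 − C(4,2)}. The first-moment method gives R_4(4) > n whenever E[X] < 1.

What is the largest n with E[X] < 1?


We need C(n, 4) · 4^{1 − 6} < 1, i.e. C(n, 4) < 4^{6 − 1} = 1024.
Check values of n near the boundary:
  n = 12: C(12, 4) = 495; 495 < 1024? YES
  n = 13: C(13, 4) = 715; 715 < 1024? YES
  n = 14: C(14, 4) = 1001; 1001 < 1024? YES
  n = 15: C(15, 4) = 1365; 1365 < 1024? NO
The largest n with C(n, 4) < 1024 is n = 14 (where E[X] = 1001/1024 ≈ 0.97754). Hence R_4(4) > 14, i.e. R_4(4) ≥ 15.

Largest n = 14; hence R_4(4) > 14.


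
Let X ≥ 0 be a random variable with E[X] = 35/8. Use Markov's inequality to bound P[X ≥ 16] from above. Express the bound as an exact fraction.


μ = E[X] = 35/8, a = 16.
Markov: P[X ≥ 16] ≤ μ/a = (35/8)/16 = 35/128.
Numerically: ≈ 0.273.
(Since a = 16 > μ = 4.375, the bound 35/128 is < 1 and informative.)

P[X ≥ 16] ≤ 35/128 ≈ 0.273.


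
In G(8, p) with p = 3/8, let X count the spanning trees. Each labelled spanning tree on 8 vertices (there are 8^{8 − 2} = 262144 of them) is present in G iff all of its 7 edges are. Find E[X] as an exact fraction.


K_8 has 8^{8 − 2} = 262144 labelled spanning trees.
For each such spanning tree H, let X_H = 1 if all 7 edges of H are present in G. Then P[X_H = 1] = p^{7} = (3/8)^{7} = 2187/2097152.
By linearity of expectation: E[X] = Σ_H E[X_H] = 262144 · p^{7} = 262144 · 2187/2097152 = 2187/8.
Numerically: E[X] ≈ 273.

E[X] = 262144 · (3/8)^{7} = 2187/8 ≈ 273.


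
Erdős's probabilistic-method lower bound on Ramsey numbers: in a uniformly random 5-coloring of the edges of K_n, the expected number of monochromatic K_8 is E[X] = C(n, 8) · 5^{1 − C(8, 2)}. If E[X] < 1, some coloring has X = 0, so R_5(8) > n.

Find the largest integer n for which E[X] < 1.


We need C(n, 8) · 5^{1 − 28} < 1, i.e. C(n, 8) < 5^{28 − 1} = 7450580596923828125.
Check values of n near the boundary:
  n = 860: C(860, 8) = 7182671140665308145; 7182671140665308145 < 7450580596923828125? YES
  n = 861: C(861, 8) = 7250034996615275865; 7250034996615275865 < 7450580596923828125? YES
  n = 862: C(862, 8) = 7317951015318931845; 7317951015318931845 < 7450580596923828125? YES
  n = 863: C(863, 8) = 7386423071602617757; 7386423071602617757 < 7450580596923828125? YES
  n = 864: C(864, 8) = 7455455062926006708; 7455455062926006708 < 7450580596923828125? NO
  n = 865: C(865, 8) = 7525050909487743060; 7525050909487743060 < 7450580596923828125? NO
The largest n with C(n, 8) < 7450580596923828125 is n = 863 (where E[X] = 7386423071602617757/7450580596923828125 ≈ 0.991389). Hence R_5(8) > 863, i.e. R_5(8) ≥ 864.

Largest n = 863; hence R_5(8) > 863.


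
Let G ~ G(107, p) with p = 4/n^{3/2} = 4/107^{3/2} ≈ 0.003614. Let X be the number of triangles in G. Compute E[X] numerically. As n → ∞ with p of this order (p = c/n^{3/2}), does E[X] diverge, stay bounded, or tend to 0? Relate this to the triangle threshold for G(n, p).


Number of potential triangles: C(107, 3) = 198485.
Each occurs with probability p³ ≈ (0.003614)³ ≈ 4.7201193e-08.
By linearity: E[X] = C(107, 3)·p³ ≈ 198485 · 4.7201193e-08 ≈ 0.00937.
Since α = 3/2 > 1, p = c/n^{3/2} = o(1/n) is below the triangle threshold p ~ 1/n. Asymptotically E[X] ~ (c³/6)·n^{3(1−α)} = (4³/6)·n^{-1.5} → 0, so by Markov's inequality G has no triangles w.h.p.

E[X] ≈ 0.00937; in regime p = Θ(1/n^{3/2}) E[X] tends to 0 (below the triangle threshold p ~ 1/n).


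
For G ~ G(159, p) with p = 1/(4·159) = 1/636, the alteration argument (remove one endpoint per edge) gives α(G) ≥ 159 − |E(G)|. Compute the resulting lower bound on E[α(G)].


E[|E(G)|] = C(159, 2)·p = 12561 · (1/636) = 79/4.
E[α(G)] ≥ n − E[|E(G)|] = 159 − 79/4 = 557/4.
Numerically: ≈ 139.250000.
(This is only a lower bound; the true E[α(G)] may be larger.)

E[α(G)] ≥ 557/4 ≈ 139.250000.


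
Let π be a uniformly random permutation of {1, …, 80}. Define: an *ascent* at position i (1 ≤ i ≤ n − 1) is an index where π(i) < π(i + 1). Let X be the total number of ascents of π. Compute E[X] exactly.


Write X = Σ X_I over i = 1, …, 79, with X_I the indicator of one ascent.
There are 79 indicators.
For each fixed i, the pair (π(i), π(i+1)) is a uniformly random ordered pair of distinct values from {1, …, 80}; by symmetry P[π(i) < π(i+1)] = 1/2.
By linearity: E[X] = 79 · (1/2) = (80 − 1) · (1/2) = 79/2 ≈ 39.5000.

E[X] = 79/2 = 39.5000.


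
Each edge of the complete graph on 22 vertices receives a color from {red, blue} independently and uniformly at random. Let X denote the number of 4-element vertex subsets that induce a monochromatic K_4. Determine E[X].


Let X = Σ_S X_S over the C(22, 4) = 7315 subsets S of size 4, where X_S = 1 if the K_4 on S is monochromatic.
For a fixed S, the K_4 on S has C(4, 2) = 6 edges. P[all 6 edges red] = (1/2)^6, and likewise for blue, so P[monochromatic] = 2·(1/2)^6 = 2^{1 − 6} = 1/32.
Summing: E[X] = C(22, 4) · 2^{1 − 6} = 7315 · 1/32 = 7315/32.
Numerically: E[X] ≈ 228.5938.

E[X] = C(22,4)·2^(1−C(4,2)) = 7315/32 ≈ 228.5938.


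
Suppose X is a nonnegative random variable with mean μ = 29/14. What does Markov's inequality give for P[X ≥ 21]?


μ = E[X] = 29/14, a = 21.
Markov: P[X ≥ 21] ≤ μ/a = (29/14)/21 = 29/294.
Numerically: ≈ 0.09864.
(Since a = 21 > μ = 2.07143, the bound 29/294 is < 1 and informative.)

P[X ≥ 21] ≤ 29/294 ≈ 0.09864.


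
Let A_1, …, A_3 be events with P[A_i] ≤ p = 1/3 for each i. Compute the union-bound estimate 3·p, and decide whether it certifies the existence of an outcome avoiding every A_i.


Union bound: P[∪_{i=1}^{3} A_i] ≤ Σ_i P[A_i] ≤ 3·p = 3·(1/3) = 1.
Numerically: 1 ≈ 1.000.
Is 1 < 1? NO.
Since the bound 1 is ≥ 1, the union bound is uninformative here; it does NOT by itself certify existence.

3·p = 1 ≈ 1.000; existence NOT certified by the union bound.


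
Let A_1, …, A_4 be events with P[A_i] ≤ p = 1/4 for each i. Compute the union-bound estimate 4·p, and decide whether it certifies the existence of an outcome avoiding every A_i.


Union bound: P[∪_{i=1}^{4} A_i] ≤ Σ_i P[A_i] ≤ 4·p = 4·(1/4) = 1.
Numerically: 1 ≈ 1.0000.
Is 1 < 1? NO.
Since the bound 1 is ≥ 1, the union bound is uninformative here; it does NOT by itself certify existence.

4·p = 1 ≈ 1.0000; existence NOT certified by the union bound.


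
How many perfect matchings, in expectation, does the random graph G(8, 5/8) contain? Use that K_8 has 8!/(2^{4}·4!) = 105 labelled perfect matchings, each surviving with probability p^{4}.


K_8 has 8!/(2^{4}·4!) = 105 labelled perfect matchings.
For each such perfect matching H, let X_H = 1 if all 4 edges of H are present in G. Then P[X_H = 1] = p^{4} = (5/8)^{4} = 625/4096.
Summing the indicators: E[X] = Σ_H E[X_H] = 105 · p^{4} = 105 · 625/4096 = 65625/4096.
Numerically: E[X] ≈ 16.

E[X] = 105 · (5/8)^{4} = 65625/4096 ≈ 16.


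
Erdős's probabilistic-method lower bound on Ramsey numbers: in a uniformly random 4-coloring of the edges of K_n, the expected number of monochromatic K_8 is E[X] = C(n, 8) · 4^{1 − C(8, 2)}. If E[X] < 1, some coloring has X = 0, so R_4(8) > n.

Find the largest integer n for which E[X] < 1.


We need C(n, 8) · 4^{1 − 28} < 1, i.e. C(n, 8) < 4^{28 − 1} = 18014398509481984.
Check values of n near the boundary:
  n = 407: C(407, 8) = 17424959239309050; 17424959239309050 < 18014398509481984? YES
  n = 408: C(408, 8) = 17773458424095231; 17773458424095231 < 18014398509481984? YES
  n = 409: C(409, 8) = 18128041135797879; 18128041135797879 < 18014398509481984? NO
The largest n with C(n, 8) < 18014398509481984 is n = 408 (where E[X] = 17773458424095231/18014398509481984 ≈ 0.987). Hence R_4(8) > 408, i.e. R_4(8) ≥ 409.

Largest n = 408; hence R_4(8) > 408.


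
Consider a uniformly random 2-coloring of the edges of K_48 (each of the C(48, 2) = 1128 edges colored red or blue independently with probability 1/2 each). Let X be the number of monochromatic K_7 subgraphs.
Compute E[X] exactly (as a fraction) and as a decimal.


Let X = Σ_S X_S over the C(48, 7) = 73629072 subsets S of size 7, where X_S = 1 if the K_7 on S is monochromatic.
For a fixed S, the K_7 on S has C(7, 2) = 21 edges. P[all 21 edges red] = (1/2)^21, and likewise for blue, so P[monochromatic] = 2·(1/2)^21 = 2^{1 − 21} = 1/1048576.
Summing: E[X] = C(48, 7) · 2^{1 − 21} = 73629072 · 1/1048576 = 4601817/65536.
Numerically: E[X] ≈ 70.218155.

E[X] = C(48,7)·2^(1−C(7,2)) = 4601817/65536 ≈ 70.218155.


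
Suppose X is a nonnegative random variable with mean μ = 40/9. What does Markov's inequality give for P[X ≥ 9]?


μ = E[X] = 40/9, a = 9.
Markov: P[X ≥ 9] ≤ μ/a = (40/9)/9 = 40/81.
Numerically: ≈ 0.49383.
(Since a = 9 > μ = 4.44444, the bound 40/81 is < 1 and informative.)

P[X ≥ 9] ≤ 40/81 ≈ 0.49383.


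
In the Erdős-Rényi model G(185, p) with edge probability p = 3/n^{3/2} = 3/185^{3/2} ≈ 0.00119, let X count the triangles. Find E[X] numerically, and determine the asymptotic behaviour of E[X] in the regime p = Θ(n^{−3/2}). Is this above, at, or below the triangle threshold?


Number of potential triangles: C(185, 3) = 1038220.
Each occurs with probability p³ ≈ (0.00119)³ ≈ 1.69469e-09.
By linearity: E[X] = C(185, 3)·p³ ≈ 1038220 · 1.69469e-09 ≈ 0.002.
Since α = 3/2 > 1, p = c/n^{3/2} = o(1/n) is below the triangle threshold p ~ 1/n. Asymptotically E[X] ~ (c³/6)·n^{3(1−α)} = (3³/6)·n^{-1.5} → 0, so by Markov's inequality G has no triangles w.h.p.

E[X] ≈ 0.002; in regime p = Θ(1/n^{3/2}) E[X] tends to 0 (below the triangle threshold p ~ 1/n).


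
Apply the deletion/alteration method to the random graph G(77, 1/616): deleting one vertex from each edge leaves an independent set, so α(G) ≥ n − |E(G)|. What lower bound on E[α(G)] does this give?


E[|E(G)|] = C(77, 2)·p = 2926 · (1/616) = 19/4.
E[α(G)] ≥ n − E[|E(G)|] = 77 − 19/4 = 289/4.
Numerically: ≈ 72.250.
(This is only a lower bound; the true E[α(G)] may be larger.)

E[α(G)] ≥ 289/4 ≈ 72.250.


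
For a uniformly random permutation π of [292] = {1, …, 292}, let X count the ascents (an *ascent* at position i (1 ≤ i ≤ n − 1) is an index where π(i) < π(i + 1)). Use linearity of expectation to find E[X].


Write X = Σ X_I over i = 1, …, 291, with X_I the indicator of one ascent.
There are 291 indicators.
For each fixed i, the pair (π(i), π(i+1)) is a uniformly random ordered pair of distinct values from {1, …, 292}; by symmetry P[π(i) < π(i+1)] = 1/2.
By linearity: E[X] = 291 · (1/2) = (292 − 1) · (1/2) = 291/2 ≈ 145.500000.

E[X] = 291/2 = 145.500000.


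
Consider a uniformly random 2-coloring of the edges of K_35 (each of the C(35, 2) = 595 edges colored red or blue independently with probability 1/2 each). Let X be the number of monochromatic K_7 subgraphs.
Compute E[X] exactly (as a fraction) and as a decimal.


Let X = Σ_S X_S over the C(35, 7) = 6724520 subsets S of size 7, where X_S = 1 if the K_7 on S is monochromatic.
For a fixed S, the K_7 on S has C(7, 2) = 21 edges. P[all 21 edges red] = (1/2)^21, and likewise for blue, so P[monochromatic] = 2·(1/2)^21 = 2^{1 − 21} = 1/1048576.
Summing: E[X] = C(35, 7) · 2^{1 − 21} = 6724520 · 1/1048576 = 840565/131072.
Numerically: E[X] ≈ 6.41300.

E[X] = C(35,7)·2^(1−C(7,2)) = 840565/131072 ≈ 6.41300.


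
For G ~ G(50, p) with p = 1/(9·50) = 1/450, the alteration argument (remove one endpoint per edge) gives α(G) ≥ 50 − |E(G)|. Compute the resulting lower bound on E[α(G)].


E[|E(G)|] = C(50, 2)·p = 1225 · (1/450) = 49/18.
E[α(G)] ≥ n − E[|E(G)|] = 50 − 49/18 = 851/18.
Numerically: ≈ 47.2778.
(This is only a lower bound; the true E[α(G)] may be larger.)

E[α(G)] ≥ 851/18 ≈ 47.2778.


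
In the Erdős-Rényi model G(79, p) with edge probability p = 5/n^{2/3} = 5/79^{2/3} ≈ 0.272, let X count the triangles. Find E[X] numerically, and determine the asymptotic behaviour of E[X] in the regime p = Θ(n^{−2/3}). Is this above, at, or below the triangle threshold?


Number of potential triangles: C(79, 3) = 79079.
Each occurs with probability p³ ≈ (0.272)³ ≈ 2.00288e-02.
By linearity: E[X] = C(79, 3)·p³ ≈ 79079 · 2.00288e-02 ≈ 1583.861.
Since α = 2/3 < 1, p = c/n^{2/3} ≫ 1/n is above the triangle threshold p ~ 1/n. Asymptotically E[X] ~ (c³/6)·n^{3(1−α)} = (5³/6)·n^{1} → ∞; triangles are abundant w.h.p.

E[X] ≈ 1583.861; in regime p = Θ(1/n^{2/3}) E[X] diverges (above the triangle threshold p ~ 1/n).


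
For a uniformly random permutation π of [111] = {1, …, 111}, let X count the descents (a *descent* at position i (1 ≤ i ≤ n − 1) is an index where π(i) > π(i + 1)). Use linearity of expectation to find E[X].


Write X = Σ X_I over i = 1, …, 110, with X_I the indicator of one descent.
There are 110 indicators.
For each fixed i, the pair (π(i), π(i+1)) is a uniformly random ordered pair of distinct values from {1, …, 111}; by symmetry P[π(i) > π(i+1)] = 1/2.
By linearity: E[X] = 110 · (1/2) = (111 − 1) · (1/2) = 55 ≈ 55.00000.

E[X] = 55 = 55.00000.


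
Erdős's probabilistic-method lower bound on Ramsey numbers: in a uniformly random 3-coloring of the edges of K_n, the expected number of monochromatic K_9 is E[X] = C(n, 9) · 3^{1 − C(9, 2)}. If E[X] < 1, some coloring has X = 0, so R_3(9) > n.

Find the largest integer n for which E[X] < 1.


We need C(n, 9) · 3^{1 − 36} < 1, i.e. C(n, 9) < 3^{36 − 1} = 50031545098999707.
Check values of n near the boundary:
  n = 300: C(300, 9) = 48052241692154700; 48052241692154700 < 50031545098999707? YES
  n = 301: C(301, 9) = 49533303936090975; 49533303936090975 < 50031545098999707? YES
  n = 302: C(302, 9) = 51054804739588650; 51054804739588650 < 50031545098999707? NO
  n = 303: C(303, 9) = 52617706925494425; 52617706925494425 < 50031545098999707? NO
  n = 304: C(304, 9) = 54222992899492560; 54222992899492560 < 50031545098999707? NO
The largest n with C(n, 9) < 50031545098999707 is n = 301 (where E[X] = 16511101312030325/16677181699666569 ≈ 0.9900415). Hence R_3(9) > 301, i.e. R_3(9) ≥ 302.

Largest n = 301; hence R_3(9) > 301.


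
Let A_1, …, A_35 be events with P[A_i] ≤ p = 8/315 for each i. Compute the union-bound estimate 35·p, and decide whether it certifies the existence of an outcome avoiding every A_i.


Union bound: P[∪_{i=1}^{35} A_i] ≤ Σ_i P[A_i] ≤ 35·p = 35·(8/315) = 8/9.
Numerically: 8/9 ≈ 0.8889.
Is 8/9 < 1? YES.
Since P[∪ A_i] ≤ 8/9 < 1, the complement has P[∩ A_i^c] ≥ 1 − 8/9 = 1/9 > 0, so some outcome avoids every A_i.

35·p = 8/9 ≈ 0.8889; existence CERTIFIED by the union bound.


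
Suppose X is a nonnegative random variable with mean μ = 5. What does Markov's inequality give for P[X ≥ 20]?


μ = E[X] = 5, a = 20.
Markov: P[X ≥ 20] ≤ μ/a = (5)/20 = 1/4.
Numerically: ≈ 0.250.
(Since a = 20 > μ = 5.000, the bound 1/4 is < 1 and informative.)

P[X ≥ 20] ≤ 1/4 ≈ 0.250.


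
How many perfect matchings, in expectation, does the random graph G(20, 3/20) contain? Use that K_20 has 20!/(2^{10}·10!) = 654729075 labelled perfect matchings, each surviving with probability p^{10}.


K_20 has 20!/(2^{10}·10!) = 654729075 labelled perfect matchings.
For each such perfect matching H, let X_H = 1 if all 10 edges of H are present in G. Then P[X_H = 1] = p^{10} = (3/20)^{10} = 59049/10240000000000.
By linearity of expectation: E[X] = Σ_H E[X_H] = 654729075 · p^{10} = 654729075 · 59049/10240000000000 = 1546443885987/409600000000.
Numerically: E[X] ≈ 3.7755.

E[X] = 654729075 · (3/20)^{10} = 1546443885987/409600000000 ≈ 3.7755.


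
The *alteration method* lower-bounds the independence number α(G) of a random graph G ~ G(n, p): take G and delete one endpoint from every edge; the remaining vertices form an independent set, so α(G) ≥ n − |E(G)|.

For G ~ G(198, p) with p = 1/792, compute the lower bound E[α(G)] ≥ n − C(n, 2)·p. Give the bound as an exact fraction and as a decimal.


E[|E(G)|] = C(198, 2)·p = 19503 · (1/792) = 197/8.
E[α(G)] ≥ n − E[|E(G)|] = 198 − 197/8 = 1387/8.
Numerically: ≈ 173.375.
(This is only a lower bound; the true E[α(G)] may be larger.)

E[α(G)] ≥ 1387/8 ≈ 173.375.


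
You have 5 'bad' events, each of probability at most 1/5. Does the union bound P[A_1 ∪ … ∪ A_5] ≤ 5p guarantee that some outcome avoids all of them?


Union bound: P[∪_{i=1}^{5} A_i] ≤ Σ_i P[A_i] ≤ 5·p = 5·(1/5) = 1.
Numerically: 1 ≈ 1.0000000.
Is 1 < 1? NO.
Since the bound 1 is ≥ 1, the union bound is uninformative here; it does NOT by itself certify existence.

5·p = 1 ≈ 1.0000000; existence NOT certified by the union bound.


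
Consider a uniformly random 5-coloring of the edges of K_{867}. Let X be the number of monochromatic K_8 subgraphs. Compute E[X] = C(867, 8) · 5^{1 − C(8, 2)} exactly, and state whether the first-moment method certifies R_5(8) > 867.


E[X] = C(867, 8) · 5^{1 − 28} = 7665949963452117060 · 5^{−27} = 7665949963452117060/7450580596923828125.
As a reduced fraction: E[X] = 1533189992690423412/1490116119384765625 ≈ 1.029.
Is E[X] < 1? NO.
Since E[X] ≥ 1, the first-moment bound is inconclusive at n = 867; it does NOT by itself certify R_5(8) > 867.

E[X] = 1533189992690423412/1490116119384765625 ≈ 1.029; E[X] ≥ 1; first-moment method inconclusive here.


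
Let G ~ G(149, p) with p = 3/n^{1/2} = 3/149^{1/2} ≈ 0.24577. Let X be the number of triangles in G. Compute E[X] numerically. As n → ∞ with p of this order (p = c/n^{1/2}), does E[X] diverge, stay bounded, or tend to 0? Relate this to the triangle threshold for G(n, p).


Number of potential triangles: C(149, 3) = 540274.
Each occurs with probability p³ ≈ (0.24577)³ ≈ 1.48451422e-02.
By linearity: E[X] = C(149, 3)·p³ ≈ 540274 · 1.48451422e-02 ≈ 8020.444348.
Since α = 1/2 < 1, p = c/n^{1/2} ≫ 1/n is above the triangle threshold p ~ 1/n. Asymptotically E[X] ~ (c³/6)·n^{3(1−α)} = (3³/6)·n^{1.5} → ∞; triangles are abundant w.h.p.

E[X] ≈ 8020.444348; in regime p = Θ(1/n^{1/2}) E[X] diverges (above the triangle threshold p ~ 1/n).


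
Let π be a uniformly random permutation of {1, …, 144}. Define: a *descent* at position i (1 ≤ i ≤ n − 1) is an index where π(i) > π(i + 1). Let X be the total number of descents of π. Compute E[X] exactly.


Write X = Σ X_I over i = 1, …, 143, with X_I the indicator of one descent.
There are 143 indicators.
For each fixed i, the pair (π(i), π(i+1)) is a uniformly random ordered pair of distinct values from {1, …, 144}; by symmetry P[π(i) > π(i+1)] = 1/2.
By linearity: E[X] = 143 · (1/2) = (144 − 1) · (1/2) = 143/2 ≈ 71.500000.

E[X] = 143/2 = 71.500000.


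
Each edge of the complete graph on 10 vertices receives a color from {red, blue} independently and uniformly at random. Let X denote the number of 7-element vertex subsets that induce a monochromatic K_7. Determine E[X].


Let X = Σ_S X_S over the C(10, 7) = 120 subsets S of size 7, where X_S = 1 if the K_7 on S is monochromatic.
For a fixed S, the K_7 on S has C(7, 2) = 21 edges. P[all 21 edges red] = (1/2)^21, and likewise for blue, so P[monochromatic] = 2·(1/2)^21 = 2^{1 − 21} = 1/1048576.
By linearity: E[X] = C(10, 7) · 2^{1 − 21} = 120 · 1/1048576 = 15/131072.
Numerically: E[X] ≈ 0.000.

E[X] = C(10,7)·2^(1−C(7,2)) = 15/131072 ≈ 0.000.


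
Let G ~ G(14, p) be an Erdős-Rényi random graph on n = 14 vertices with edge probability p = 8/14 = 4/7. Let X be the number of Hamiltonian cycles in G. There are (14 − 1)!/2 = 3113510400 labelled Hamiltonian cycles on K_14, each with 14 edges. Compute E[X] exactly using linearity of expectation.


K_14 has (14 − 1)!/2 = 3113510400 labelled Hamiltonian cycles.
For each such Hamiltonian cycle H, let X_H = 1 if all 14 edges of H are present in G. Then P[X_H = 1] = p^{14} = (4/7)^{14} = 268435456/678223072849.
By linearity: E[X] = Σ_H E[X_H] = 3113510400 · p^{14} = 3113510400 · 268435456/678223072849 = 119396654854963200/96889010407.
Numerically: E[X] ≈ 1.2323e+06.

E[X] = 3113510400 · (4/7)^{14} = 119396654854963200/96889010407 ≈ 1.2323e+06.


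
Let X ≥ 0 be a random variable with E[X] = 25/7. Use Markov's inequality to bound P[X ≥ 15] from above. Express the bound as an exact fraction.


μ = E[X] = 25/7, a = 15.
Markov: P[X ≥ 15] ≤ μ/a = (25/7)/15 = 5/21.
Numerically: ≈ 0.2381.
(Since a = 15 > μ = 3.5714, the bound 5/21 is < 1 and informative.)

P[X ≥ 15] ≤ 5/21 ≈ 0.2381.


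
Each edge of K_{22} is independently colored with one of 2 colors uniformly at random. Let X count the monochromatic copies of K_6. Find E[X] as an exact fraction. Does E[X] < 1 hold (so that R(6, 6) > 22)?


E[X] = C(22, 6) · 2^{1 − 15} = 74613 · 2^{−14} = 74613/16384.
As a reduced fraction: E[X] = 74613/16384 ≈ 4.55402.
Is E[X] < 1? NO.
Since E[X] ≥ 1, the first-moment bound is inconclusive at n = 22; it does NOT by itself certify R(6, 6) > 22.

E[X] = 74613/16384 ≈ 4.55402; E[X] ≥ 1; first-moment method inconclusive here.


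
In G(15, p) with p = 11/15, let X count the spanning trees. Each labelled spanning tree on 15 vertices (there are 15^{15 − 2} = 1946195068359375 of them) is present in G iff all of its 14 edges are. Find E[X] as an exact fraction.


K_15 has 15^{15 − 2} = 1946195068359375 labelled spanning trees.
For each such spanning tree H, let X_H = 1 if all 14 edges of H are present in G. Then P[X_H = 1] = p^{14} = (11/15)^{14} = 379749833583241/29192926025390625.
By linearity of expectation: E[X] = Σ_H E[X_H] = 1946195068359375 · p^{14} = 1946195068359375 · 379749833583241/29192926025390625 = 379749833583241/15.
Numerically: E[X] ≈ 2.53e+13.

E[X] = 1946195068359375 · (11/15)^{14} = 379749833583241/15 ≈ 2.53e+13.


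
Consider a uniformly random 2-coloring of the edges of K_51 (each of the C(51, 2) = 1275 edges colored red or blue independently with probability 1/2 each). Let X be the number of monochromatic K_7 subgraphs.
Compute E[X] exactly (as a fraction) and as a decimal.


Let X = Σ_S X_S over the C(51, 7) = 115775100 subsets S of size 7, where X_S = 1 if the K_7 on S is monochromatic.
For a fixed S, the K_7 on S has C(7, 2) = 21 edges. P[all 21 edges red] = (1/2)^21, and likewise for blue, so P[monochromatic] = 2·(1/2)^21 = 2^{1 − 21} = 1/1048576.
By linearity: E[X] = C(51, 7) · 2^{1 − 21} = 115775100 · 1/1048576 = 28943775/262144.
Numerically: E[X] ≈ 110.41174.

E[X] = C(51,7)·2^(1−C(7,2)) = 28943775/262144 ≈ 110.41174.


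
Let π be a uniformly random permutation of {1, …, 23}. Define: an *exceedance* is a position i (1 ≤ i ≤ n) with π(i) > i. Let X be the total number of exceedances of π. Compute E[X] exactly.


Write X = Σ_{i=1}^{23} X_i, where X_i = 1_{π(i) > i}.
For each fixed i, π(i) is uniform over {1, …, 23} (marginal of a uniform permutation), so P[π(i) > i] = (n − i)/n. Summing: Σ_{i=1}^{23} (n − i)/n = (0 + 1 + … + 22)/23 = 23(23 − 1)/(2·23) = (23 − 1)/2.
Hence E[X] = Σ_{i=1}^{23} (23 − i)/23 = 11 ≈ 11.0000.

E[X] = 11 = 11.0000.


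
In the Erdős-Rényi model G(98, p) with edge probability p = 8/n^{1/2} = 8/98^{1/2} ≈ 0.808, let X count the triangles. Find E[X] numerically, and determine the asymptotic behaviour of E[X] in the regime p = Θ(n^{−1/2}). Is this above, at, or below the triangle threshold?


Number of potential triangles: C(98, 3) = 152096.
Each occurs with probability p³ ≈ (0.808)³ ≈ 5.27753e-01.
By linearity: E[X] = C(98, 3)·p³ ≈ 152096 · 5.27753e-01 ≈ 80269.146.
Since α = 1/2 < 1, p = c/n^{1/2} ≫ 1/n is above the triangle threshold p ~ 1/n. Asymptotically E[X] ~ (c³/6)·n^{3(1−α)} = (8³/6)·n^{1.5} → ∞; triangles are abundant w.h.p.

E[X] ≈ 80269.146; in regime p = Θ(1/n^{1/2}) E[X] diverges (above the triangle threshold p ~ 1/n).


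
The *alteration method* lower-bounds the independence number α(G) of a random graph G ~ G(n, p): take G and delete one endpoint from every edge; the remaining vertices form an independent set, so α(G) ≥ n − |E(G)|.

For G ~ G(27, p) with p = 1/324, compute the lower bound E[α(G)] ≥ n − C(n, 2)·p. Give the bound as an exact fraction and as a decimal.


E[|E(G)|] = C(27, 2)·p = 351 · (1/324) = 13/12.
E[α(G)] ≥ n − E[|E(G)|] = 27 − 13/12 = 311/12.
Numerically: ≈ 25.91667.
(This is only a lower bound; the true E[α(G)] may be larger.)

E[α(G)] ≥ 311/12 ≈ 25.91667.


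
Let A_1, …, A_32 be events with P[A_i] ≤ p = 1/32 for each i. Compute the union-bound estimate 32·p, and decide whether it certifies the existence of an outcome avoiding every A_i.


Union bound: P[∪_{i=1}^{32} A_i] ≤ Σ_i P[A_i] ≤ 32·p = 32·(1/32) = 1.
Numerically: 1 ≈ 1.0000.
Is 1 < 1? NO.
Since the bound 1 is ≥ 1, the union bound is uninformative here; it does NOT by itself certify existence.

32·p = 1 ≈ 1.0000; existence NOT certified by the union bound.


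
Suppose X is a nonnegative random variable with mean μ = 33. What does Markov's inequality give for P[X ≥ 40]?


μ = E[X] = 33, a = 40.
Markov: P[X ≥ 40] ≤ μ/a = (33)/40 = 33/40.
Numerically: ≈ 0.825.
(Since a = 40 > μ = 33.000, the bound 33/40 is < 1 and informative.)

P[X ≥ 40] ≤ 33/40 ≈ 0.825.


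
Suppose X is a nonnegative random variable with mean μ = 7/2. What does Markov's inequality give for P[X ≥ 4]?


μ = E[X] = 7/2, a = 4.
Markov: P[X ≥ 4] ≤ μ/a = (7/2)/4 = 7/8.
Numerically: ≈ 0.875000.
(Since a = 4 > μ = 3.500000, the bound 7/8 is < 1 and informative.)

P[X ≥ 4] ≤ 7/8 ≈ 0.875000.


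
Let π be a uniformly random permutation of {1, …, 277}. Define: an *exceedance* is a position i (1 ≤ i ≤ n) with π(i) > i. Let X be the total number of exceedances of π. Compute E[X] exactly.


Write X = Σ_{i=1}^{277} X_i, where X_i = 1_{π(i) > i}.
For each fixed i, π(i) is uniform over {1, …, 277} (marginal of a uniform permutation), so P[π(i) > i] = (n − i)/n. Summing: Σ_{i=1}^{277} (n − i)/n = (0 + 1 + … + 276)/277 = 277(277 − 1)/(2·277) = (277 − 1)/2.
Hence E[X] = Σ_{i=1}^{277} (277 − i)/277 = 138 ≈ 138.0000.

E[X] = 138 = 138.0000.


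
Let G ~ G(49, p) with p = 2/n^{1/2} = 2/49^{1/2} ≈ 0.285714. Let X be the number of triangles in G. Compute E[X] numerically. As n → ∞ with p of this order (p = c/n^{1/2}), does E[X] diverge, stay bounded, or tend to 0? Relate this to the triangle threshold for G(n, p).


Number of potential triangles: C(49, 3) = 18424.
Each occurs with probability p³ ≈ (0.285714)³ ≈ 2.33236152e-02.
By linearity: E[X] = C(49, 3)·p³ ≈ 18424 · 2.33236152e-02 ≈ 429.714286.
Since α = 1/2 < 1, p = c/n^{1/2} ≫ 1/n is above the triangle threshold p ~ 1/n. Asymptotically E[X] ~ (c³/6)·n^{3(1−α)} = (2³/6)·n^{1.5} → ∞; triangles are abundant w.h.p.

E[X] ≈ 429.714286; in regime p = Θ(1/n^{1/2}) E[X] diverges (above the triangle threshold p ~ 1/n).


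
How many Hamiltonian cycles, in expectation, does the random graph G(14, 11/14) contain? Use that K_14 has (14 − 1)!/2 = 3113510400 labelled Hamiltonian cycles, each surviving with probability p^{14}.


K_14 has (14 − 1)!/2 = 3113510400 labelled Hamiltonian cycles.
For each such Hamiltonian cycle H, let X_H = 1 if all 14 edges of H are present in G. Then P[X_H = 1] = p^{14} = (11/14)^{14} = 379749833583241/11112006825558016.
By linearity: E[X] = Σ_H E[X_H] = 3113510400 · p^{14} = 3113510400 · 379749833583241/11112006825558016 = 329898174179601037725/3100448333024.
Numerically: E[X] ≈ 1.064e+08.

E[X] = 3113510400 · (11/14)^{14} = 329898174179601037725/3100448333024 ≈ 1.064e+08.


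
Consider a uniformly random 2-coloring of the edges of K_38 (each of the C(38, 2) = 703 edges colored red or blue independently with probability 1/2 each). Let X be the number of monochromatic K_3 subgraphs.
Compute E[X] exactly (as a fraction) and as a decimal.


Let X = Σ_S X_S over the C(38, 3) = 8436 subsets S of size 3, where X_S = 1 if the K_3 on S is monochromatic.
For a fixed S, the K_3 on S has C(3, 2) = 3 edges. P[all 3 edges red] = (1/2)^3, and likewise for blue, so P[monochromatic] = 2·(1/2)^3 = 2^{1 − 3} = 1/4.
By linearity of expectation: E[X] = C(38, 3) · 2^{1 − 3} = 8436 · 1/4 = 2109.
Numerically: E[X] ≈ 2109.0000.

E[X] = C(38,3)·2^(1−C(3,2)) = 2109 ≈ 2109.0000.


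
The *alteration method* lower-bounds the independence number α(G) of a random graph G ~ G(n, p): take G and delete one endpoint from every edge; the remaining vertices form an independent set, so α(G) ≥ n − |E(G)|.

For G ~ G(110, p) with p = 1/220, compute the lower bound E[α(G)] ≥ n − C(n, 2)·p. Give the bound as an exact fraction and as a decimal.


E[|E(G)|] = C(110, 2)·p = 5995 · (1/220) = 109/4.
E[α(G)] ≥ n − E[|E(G)|] = 110 − 109/4 = 331/4.
Numerically: ≈ 82.750000.
(This is only a lower bound; the true E[α(G)] may be larger.)

E[α(G)] ≥ 331/4 ≈ 82.750000.


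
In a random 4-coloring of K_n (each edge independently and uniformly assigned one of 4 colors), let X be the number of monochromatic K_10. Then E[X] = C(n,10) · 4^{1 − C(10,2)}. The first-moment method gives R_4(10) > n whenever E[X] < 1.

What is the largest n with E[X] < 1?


We need C(n, 10) · 4^{1 − 45} < 1, i.e. C(n, 10) < 4^{45 − 1} = 309485009821345068724781056.
Check values of n near the boundary:
  n = 2019: C(2019, 10) = 303322949179835278009229628; 303322949179835278009229628 < 309485009821345068724781056? YES
  n = 2020: C(2020, 10) = 304832018578739931133653656; 304832018578739931133653656 < 309485009821345068724781056? YES
  n = 2021: C(2021, 10) = 306347841644770462864800616; 306347841644770462864800616 < 309485009821345068724781056? YES
  n = 2022: C(2022, 10) = 307870445231474093395937796; 307870445231474093395937796 < 309485009821345068724781056? YES
  n = 2023: C(2023, 10) = 309399856285778485315440716; 309399856285778485315440716 < 309485009821345068724781056? YES
  n = 2024: C(2024, 10) = 310936101848269937576192656; 310936101848269937576192656 < 309485009821345068724781056? NO
The largest n with C(n, 10) < 309485009821345068724781056 is n = 2023 (where E[X] = 77349964071444621328860179/77371252455336267181195264 ≈ 0.9997249). Hence R_4(10) > 2023, i.e. R_4(10) ≥ 2024.

Largest n = 2023; hence R_4(10) > 2023.


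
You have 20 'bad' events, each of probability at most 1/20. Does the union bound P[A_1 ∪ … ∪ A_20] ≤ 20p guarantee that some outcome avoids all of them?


Union bound: P[∪_{i=1}^{20} A_i] ≤ Σ_i P[A_i] ≤ 20·p = 20·(1/20) = 1.
Numerically: 1 ≈ 1.000.
Is 1 < 1? NO.
Since the bound 1 is ≥ 1, the union bound is uninformative here; it does NOT by itself certify existence.

20·p = 1 ≈ 1.000; existence NOT certified by the union bound.


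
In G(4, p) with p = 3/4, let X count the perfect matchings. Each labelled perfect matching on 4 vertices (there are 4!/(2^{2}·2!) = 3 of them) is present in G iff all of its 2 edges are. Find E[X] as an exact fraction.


K_4 has 4!/(2^{2}·2!) = 3 labelled perfect matchings.
For each such perfect matching H, let X_H = 1 if all 2 edges of H are present in G. Then P[X_H = 1] = p^{2} = (3/4)^{2} = 9/16.
By linearity: E[X] = Σ_H E[X_H] = 3 · p^{2} = 3 · 9/16 = 27/16.
Numerically: E[X] ≈ 1.688.

E[X] = 3 · (3/4)^{2} = 27/16 ≈ 1.688.


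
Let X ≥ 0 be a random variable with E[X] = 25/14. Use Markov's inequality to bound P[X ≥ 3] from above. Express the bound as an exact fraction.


μ = E[X] = 25/14, a = 3.
Markov: P[X ≥ 3] ≤ μ/a = (25/14)/3 = 25/42.
Numerically: ≈ 0.595238.
(Since a = 3 > μ = 1.785714, the bound 25/42 is < 1 and informative.)

P[X ≥ 3] ≤ 25/42 ≈ 0.595238.


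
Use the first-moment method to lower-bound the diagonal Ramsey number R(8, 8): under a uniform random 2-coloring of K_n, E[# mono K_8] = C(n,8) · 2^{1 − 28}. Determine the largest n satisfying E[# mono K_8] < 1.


We need C(n, 8) · 2^{1 − 28} < 1, i.e. C(n, 8) < 2^{28 − 1} = 134217728.
Check values of n near the boundary:
  n = 37: C(37, 8) = 38608020; 38608020 < 134217728? YES
  n = 38: C(38, 8) = 48903492; 48903492 < 134217728? YES
  n = 39: C(39, 8) = 61523748; 61523748 < 134217728? YES
  n = 40: C(40, 8) = 76904685; 76904685 < 134217728? YES
  n = 41: C(41, 8) = 95548245; 95548245 < 134217728? YES
  n = 42: C(42, 8) = 118030185; 118030185 < 134217728? YES
  n = 43: C(43, 8) = 145008513; 145008513 < 134217728? NO
The largest n with C(n, 8) < 134217728 is n = 42 (where E[X] = 118030185/134217728 ≈ 0.87939). Hence R(8, 8) > 42, i.e. R(8, 8) ≥ 43.

Largest n = 42; hence R(8, 8) > 42.


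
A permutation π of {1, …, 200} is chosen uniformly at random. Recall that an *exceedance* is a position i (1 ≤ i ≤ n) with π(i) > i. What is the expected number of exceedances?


Write X = Σ_{i=1}^{200} X_i, where X_i = 1_{π(i) > i}.
For each fixed i, π(i) is uniform over {1, …, 200} (marginal of a uniform permutation), so P[π(i) > i] = (n − i)/n. Summing: Σ_{i=1}^{200} (n − i)/n = (0 + 1 + … + 199)/200 = 200(200 − 1)/(2·200) = (200 − 1)/2.
Hence E[X] = Σ_{i=1}^{200} (200 − i)/200 = 199/2 ≈ 99.5000.

E[X] = 199/2 = 99.5000.


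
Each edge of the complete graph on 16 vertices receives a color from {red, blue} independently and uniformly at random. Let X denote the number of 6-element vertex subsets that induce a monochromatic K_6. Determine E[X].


Let X = Σ_S X_S over the C(16, 6) = 8008 subsets S of size 6, where X_S = 1 if the K_6 on S is monochromatic.
For a fixed S, the K_6 on S has C(6, 2) = 15 edges. P[all 15 edges red] = (1/2)^15, and likewise for blue, so P[monochromatic] = 2·(1/2)^15 = 2^{1 − 15} = 1/16384.
By linearity of expectation: E[X] = C(16, 6) · 2^{1 − 15} = 8008 · 1/16384 = 1001/2048.
Numerically: E[X] ≈ 0.48877.

E[X] = C(16,6)·2^(1−C(6,2)) = 1001/2048 ≈ 0.48877.


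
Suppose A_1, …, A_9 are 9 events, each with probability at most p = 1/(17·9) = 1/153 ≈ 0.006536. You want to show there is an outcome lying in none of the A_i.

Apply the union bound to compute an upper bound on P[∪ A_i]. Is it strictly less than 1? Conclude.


Union bound: P[∪_{i=1}^{9} A_i] ≤ Σ_i P[A_i] ≤ 9·p = 9·(1/153) = 1/17.
Numerically: 1/17 ≈ 0.058824.
Is 1/17 < 1? YES.
Since P[∪ A_i] ≤ 1/17 < 1, the complement has P[∩ A_i^c] ≥ 1 − 1/17 = 16/17 > 0, so some outcome avoids every A_i.

9·p = 1/17 ≈ 0.058824; existence CERTIFIED by the union bound.


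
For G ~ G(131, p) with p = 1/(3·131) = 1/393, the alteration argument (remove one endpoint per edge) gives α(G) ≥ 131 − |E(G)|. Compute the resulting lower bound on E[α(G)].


E[|E(G)|] = C(131, 2)·p = 8515 · (1/393) = 65/3.
E[α(G)] ≥ n − E[|E(G)|] = 131 − 65/3 = 328/3.
Numerically: ≈ 109.33333.
(This is only a lower bound; the true E[α(G)] may be larger.)

E[α(G)] ≥ 328/3 ≈ 109.33333.


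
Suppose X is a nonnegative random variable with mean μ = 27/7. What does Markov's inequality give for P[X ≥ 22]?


μ = E[X] = 27/7, a = 22.
Markov: P[X ≥ 22] ≤ μ/a = (27/7)/22 = 27/154.
Numerically: ≈ 0.17532.
(Since a = 22 > μ = 3.85714, the bound 27/154 is < 1 and informative.)

P[X ≥ 22] ≤ 27/154 ≈ 0.17532.


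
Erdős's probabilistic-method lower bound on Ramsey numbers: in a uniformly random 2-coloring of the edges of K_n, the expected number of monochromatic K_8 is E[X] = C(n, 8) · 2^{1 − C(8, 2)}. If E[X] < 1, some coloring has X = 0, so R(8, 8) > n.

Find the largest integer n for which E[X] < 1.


We need C(n, 8) · 2^{1 − 28} < 1, i.e. C(n, 8) < 2^{28 − 1} = 134217728.
Check values of n near the boundary:
  n = 40: C(40, 8) = 76904685; 76904685 < 134217728? YES
  n = 41: C(41, 8) = 95548245; 95548245 < 134217728? YES
  n = 42: C(42, 8) = 118030185; 118030185 < 134217728? YES
  n = 43: C(43, 8) = 145008513; 145008513 < 134217728? NO
  n = 44: C(44, 8) = 177232627; 177232627 < 134217728? NO
  n = 45: C(45, 8) = 215553195; 215553195 < 134217728? NO
The largest n with C(n, 8) < 134217728 is n = 42 (where E[X] = 118030185/134217728 ≈ 0.8794). Hence R(8, 8) > 42, i.e. R(8, 8) ≥ 43.

Largest n = 42; hence R(8, 8) > 42.
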